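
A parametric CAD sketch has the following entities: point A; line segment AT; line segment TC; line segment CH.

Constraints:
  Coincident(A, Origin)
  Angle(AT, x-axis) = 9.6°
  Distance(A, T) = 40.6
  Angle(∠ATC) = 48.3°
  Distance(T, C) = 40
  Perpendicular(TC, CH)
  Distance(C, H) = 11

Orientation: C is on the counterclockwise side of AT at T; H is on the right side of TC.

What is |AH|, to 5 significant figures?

43.308

A is at the origin; AT runs at 9.6° with length 40.6, so T = 40.6·(cos 9.6°, sin 9.6°) = (40.031, 6.7708). ∠ATC = 48.3°, so TC runs at 9.6° + (180° − 48.3°) = 141.30° from the x-axis; with |TC| = 40.0, C = T + 40.0·(cos 141.30°, sin 141.30°) = (8.8142, 31.781). The perpendicularity gives CH at right angles to TC; with |CH| = 11.0 on the right of TC, H = C + 11.0·(0.62524, 0.78043) = (15.692, 40.365). Then |AH| = |H − A| = 43.308.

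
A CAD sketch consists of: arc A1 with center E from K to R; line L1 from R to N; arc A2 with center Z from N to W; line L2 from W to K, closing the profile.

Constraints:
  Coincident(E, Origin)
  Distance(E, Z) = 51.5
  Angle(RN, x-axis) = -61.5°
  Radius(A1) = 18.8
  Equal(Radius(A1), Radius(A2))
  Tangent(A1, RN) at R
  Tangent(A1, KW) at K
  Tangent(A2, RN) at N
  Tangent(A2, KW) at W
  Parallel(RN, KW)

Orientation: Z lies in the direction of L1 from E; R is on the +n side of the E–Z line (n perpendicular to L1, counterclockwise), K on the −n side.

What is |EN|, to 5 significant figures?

54.824

The slot axis is L1's direction at -61.5°, so u = (cos -61.5°, sin -61.5°) = (0.47716, -0.87882) and n = (−sin -61.5°, cos -61.5°) = (0.87882, 0.47716). E is at the origin and Z lies 51.5 along u from E, so Z = 51.5·u = (24.574, -45.259). Tangency of A1 to both parallel lines with radius 18.8 puts R and K at E ± 18.8·n: R = (16.522, 8.9706), K = (-16.522, -8.9706). Equal radii place N and W the same way about Z: N = Z + 18.8·n = (41.095, -36.288), W = Z − 18.8·n = (8.0519, -54.230). Then |EN| = |N − E| = 54.824.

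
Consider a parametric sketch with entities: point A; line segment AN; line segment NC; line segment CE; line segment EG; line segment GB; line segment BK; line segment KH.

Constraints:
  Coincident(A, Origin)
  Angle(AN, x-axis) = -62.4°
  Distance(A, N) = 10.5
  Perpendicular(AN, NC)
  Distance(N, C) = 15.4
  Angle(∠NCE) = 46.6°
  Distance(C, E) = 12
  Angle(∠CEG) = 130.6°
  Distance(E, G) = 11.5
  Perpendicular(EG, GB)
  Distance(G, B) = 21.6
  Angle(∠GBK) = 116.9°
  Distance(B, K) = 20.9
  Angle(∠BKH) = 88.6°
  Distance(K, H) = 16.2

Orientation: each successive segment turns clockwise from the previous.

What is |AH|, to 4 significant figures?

28.16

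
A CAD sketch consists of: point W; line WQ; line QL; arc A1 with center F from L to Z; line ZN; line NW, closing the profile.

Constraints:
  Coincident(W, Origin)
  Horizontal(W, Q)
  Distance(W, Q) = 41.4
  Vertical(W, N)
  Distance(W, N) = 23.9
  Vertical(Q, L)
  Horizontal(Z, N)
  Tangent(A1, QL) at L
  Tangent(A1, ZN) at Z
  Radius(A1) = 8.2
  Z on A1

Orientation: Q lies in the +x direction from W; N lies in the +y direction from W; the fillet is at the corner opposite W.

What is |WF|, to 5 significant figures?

36.725

W is at the origin; W and Q share the same y with |WQ| = 41.4 and Q on the +x side, so Q = (41.400, 0.0000). W and N share the same x with |WN| = 23.9 and N on the +y side, so N = (0.0000, 23.900). The virtual corner opposite W is at (41.400, 23.900). Since A1 is tangent to QL there, FL ⟂ QL and the tangent condition forces FZ to be normal to ZN, with radius 8.2, so the center F sits 8.2 in from both sides at F = (33.200, 15.700). Then |WF| = |F − W| = 36.725.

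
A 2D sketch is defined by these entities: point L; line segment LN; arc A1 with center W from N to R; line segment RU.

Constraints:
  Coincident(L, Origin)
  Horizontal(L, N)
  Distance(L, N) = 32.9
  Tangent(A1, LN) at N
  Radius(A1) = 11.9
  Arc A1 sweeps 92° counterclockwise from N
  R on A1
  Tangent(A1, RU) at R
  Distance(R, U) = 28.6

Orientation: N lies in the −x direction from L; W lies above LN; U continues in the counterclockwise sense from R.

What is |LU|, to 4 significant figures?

46.44

L is at the origin; L and N share the same y with |LN| = 32.9 and N on the −x side, so N = (-32.90, 0.000). The tangent condition forces WN to be normal to LN, so W = N + (0, 11.9) = (-32.90, 11.90). On A1, N sits at bearing -90° from W; a 92° counterclockwise sweep puts R at bearing 2°, so R = W + 11.9·(cos 2°, sin 2°) = (-21.01, 12.32). A1 meets RU tangentially, so WR is at right angles to RU, so RU runs along (−sin 2°, cos 2°); with |RU| = 28.6, U = (-22.01, 40.90). Then |LU| = |U − L| = 46.44.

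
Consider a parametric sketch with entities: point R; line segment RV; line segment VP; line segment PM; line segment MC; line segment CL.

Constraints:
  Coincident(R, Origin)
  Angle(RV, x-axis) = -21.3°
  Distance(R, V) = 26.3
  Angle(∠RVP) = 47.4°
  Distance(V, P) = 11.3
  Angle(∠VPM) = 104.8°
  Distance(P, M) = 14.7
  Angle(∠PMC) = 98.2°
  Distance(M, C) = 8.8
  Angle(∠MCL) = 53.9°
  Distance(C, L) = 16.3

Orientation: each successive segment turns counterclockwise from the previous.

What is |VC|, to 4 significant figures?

18.97

∠VPM = 104.8° gives PM at -173.5° from the x-axis; with |PM| = 14.7, M = (5.793, -0.6895). ∠PMC = 98.2° gives MC at -91.70° from the x-axis; with |MC| = 8.8, C = (5.532, -9.486). Then |VC| = |C − V| = 18.97.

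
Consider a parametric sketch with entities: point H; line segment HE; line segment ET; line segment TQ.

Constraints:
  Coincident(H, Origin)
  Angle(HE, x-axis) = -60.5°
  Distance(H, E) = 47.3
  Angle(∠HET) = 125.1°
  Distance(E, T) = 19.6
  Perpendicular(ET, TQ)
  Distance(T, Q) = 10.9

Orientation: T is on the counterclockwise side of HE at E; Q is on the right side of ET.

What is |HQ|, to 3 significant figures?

68.2

H is at the origin; HE runs at -60.5° with length 47.3, so E = 47.3·(cos -60.5°, sin -60.5°) = (23.3, -41.2). ∠HET = 125.1°, so ET runs at -60.5° + (180° − 125.1°) = -5.60° from the x-axis; with |ET| = 19.6, T = E + 19.6·(cos -5.60°, sin -5.60°) = (42.8, -43.1). The perpendicularity gives TQ at right angles to ET; with |TQ| = 10.9 on the right of ET, Q = T + 10.9·(-0.0976, -0.995) = (41.7, -53.9). Then |HQ| = |Q − H| = 68.2.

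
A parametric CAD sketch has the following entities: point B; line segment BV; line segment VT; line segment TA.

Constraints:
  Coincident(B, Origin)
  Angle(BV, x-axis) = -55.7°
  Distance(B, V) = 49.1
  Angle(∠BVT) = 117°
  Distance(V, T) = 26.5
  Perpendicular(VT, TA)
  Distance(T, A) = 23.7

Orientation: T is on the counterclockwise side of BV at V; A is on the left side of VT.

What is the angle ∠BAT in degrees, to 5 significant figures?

112.34°

B is at the origin; BV runs at -55.7° with length 49.1, so V = 49.1·(cos -55.7°, sin -55.7°) = (27.669, -40.561). ∠BVT = 117.0°, so VT runs at -55.7° + (180° − 117.0°) = 7.3000° from the x-axis; with |VT| = 26.5, T = V + 26.5·(cos 7.3000°, sin 7.3000°) = (53.954, -37.194). The perpendicularity gives TA at right angles to VT; with |TA| = 23.7 on the left of VT, A = T + 23.7·(-0.12706, 0.99189) = (50.943, -13.686). Then cos ∠BAT = AB·AT / (|AB||AT|), giving 112.34°.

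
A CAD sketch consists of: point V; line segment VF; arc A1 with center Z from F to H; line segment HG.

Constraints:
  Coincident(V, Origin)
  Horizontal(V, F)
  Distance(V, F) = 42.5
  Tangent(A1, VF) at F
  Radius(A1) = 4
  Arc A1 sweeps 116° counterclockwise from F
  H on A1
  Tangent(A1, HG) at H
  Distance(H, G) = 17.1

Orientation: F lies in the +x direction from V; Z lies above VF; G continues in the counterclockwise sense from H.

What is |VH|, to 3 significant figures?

46.5

A1 meets VF tangentially, so ZF is at right angles to VF, so Z = F + (0, 4) = (42.5, 4.00). On A1, F sits at bearing -90° from Z; a 116° counterclockwise sweep puts H at bearing 26°, so H = Z + 4.0·(cos 26°, sin 26°) = (46.1, 5.75). Then |VH| = |H − V| = 46.5.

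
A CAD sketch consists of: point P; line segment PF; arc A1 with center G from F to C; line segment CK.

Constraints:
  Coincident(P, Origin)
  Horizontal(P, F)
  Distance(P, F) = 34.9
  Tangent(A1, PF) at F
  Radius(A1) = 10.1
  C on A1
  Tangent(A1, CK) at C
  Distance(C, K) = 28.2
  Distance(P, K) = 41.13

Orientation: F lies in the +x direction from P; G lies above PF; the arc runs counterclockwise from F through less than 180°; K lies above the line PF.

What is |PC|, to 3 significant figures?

45.1

P is at the origin; PF is horizontal with |PF| = 34.9 and F on the +x side, so F = (34.9, 0.00). A1 meets PF tangentially, so GF is at right angles to PF, so G = F + (0, 10.1) = (34.9, 10.1). Since GC ⟂ CK (tangency), |GK| = √(10.1² + 28.2²) = 30.0 regardless of where C sits on A1. So K lies on both circle(P, 41.13) and circle(G, 30.0); the above-PF intersection is K = (19.9, 36.0). C is the foot of the tangent from K: C = (41.4, 17.8).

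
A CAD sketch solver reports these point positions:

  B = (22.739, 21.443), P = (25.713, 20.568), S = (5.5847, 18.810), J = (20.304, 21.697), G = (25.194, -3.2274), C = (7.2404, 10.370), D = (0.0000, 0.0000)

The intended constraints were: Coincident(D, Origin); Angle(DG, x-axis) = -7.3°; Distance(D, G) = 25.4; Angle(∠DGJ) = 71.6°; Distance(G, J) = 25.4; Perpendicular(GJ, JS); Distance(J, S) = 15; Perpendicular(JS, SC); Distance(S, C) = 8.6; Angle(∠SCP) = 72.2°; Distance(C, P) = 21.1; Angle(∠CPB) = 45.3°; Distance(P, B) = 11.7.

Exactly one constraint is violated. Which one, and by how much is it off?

Distance(P, B) = 11.7 — off by 8.60.

D = (0.00, 0.00) ✓; DG at -7.300° ✓; |DG| = 25.40 ✓; ∠DGJ = 71.60° ✓; |GJ| = 25.40 ✓; ∠(GJ, JS) = 90.00° ✓; |JS| = 15.00 ✓; ∠(JS, SC) = 90.00° ✓; |SC| = 8.601 ✓; ∠SCP = 72.20° ✓; |CP| = 21.10 ✓; ∠CPB = 45.30° ✓; |PB| = 3.100 ✗.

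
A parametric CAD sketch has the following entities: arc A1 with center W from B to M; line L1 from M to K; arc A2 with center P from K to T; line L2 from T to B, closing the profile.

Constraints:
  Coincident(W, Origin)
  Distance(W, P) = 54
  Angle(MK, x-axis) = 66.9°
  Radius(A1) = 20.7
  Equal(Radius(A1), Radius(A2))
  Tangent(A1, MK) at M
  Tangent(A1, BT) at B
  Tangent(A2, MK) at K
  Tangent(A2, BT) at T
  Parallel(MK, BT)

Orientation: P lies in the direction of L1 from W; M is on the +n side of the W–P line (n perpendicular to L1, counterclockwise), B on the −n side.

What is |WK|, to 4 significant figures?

57.83

Tangency of A1 to both parallel lines with radius 20.7 puts M and B at W ± 20.7·n: M = (-19.04, 8.121), B = (19.04, -8.121). Equal radii place K and T the same way about P: K = P + 20.7·n = (2.146, 57.79), T = P − 20.7·n = (40.23, 41.55). Then |WK| = |K − W| = 57.83.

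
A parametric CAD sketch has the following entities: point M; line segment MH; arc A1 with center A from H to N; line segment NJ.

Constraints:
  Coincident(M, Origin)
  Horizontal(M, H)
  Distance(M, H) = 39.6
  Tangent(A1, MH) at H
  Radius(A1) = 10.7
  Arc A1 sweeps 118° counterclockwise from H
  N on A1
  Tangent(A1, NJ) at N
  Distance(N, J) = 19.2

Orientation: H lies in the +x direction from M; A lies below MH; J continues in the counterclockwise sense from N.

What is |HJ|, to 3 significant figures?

32.7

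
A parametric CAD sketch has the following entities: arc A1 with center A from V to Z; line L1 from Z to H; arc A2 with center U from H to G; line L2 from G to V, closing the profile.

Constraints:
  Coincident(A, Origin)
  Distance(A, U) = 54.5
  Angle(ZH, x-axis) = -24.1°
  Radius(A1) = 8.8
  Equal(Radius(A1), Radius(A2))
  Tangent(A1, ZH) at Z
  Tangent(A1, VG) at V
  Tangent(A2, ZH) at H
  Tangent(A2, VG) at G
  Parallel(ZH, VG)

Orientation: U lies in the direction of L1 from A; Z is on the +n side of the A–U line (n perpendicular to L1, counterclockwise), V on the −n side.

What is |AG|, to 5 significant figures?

55.206

Tangency of A1 to both parallel lines with radius 8.8 puts Z and V at A ± 8.8·n: Z = (3.5933, 8.0329), V = (-3.5933, -8.0329). Equal radii place H and G the same way about U: H = U + 8.8·n = (53.343, -14.221), G = U − 8.8·n = (46.156, -30.287). Then |AG| = |G − A| = 55.206.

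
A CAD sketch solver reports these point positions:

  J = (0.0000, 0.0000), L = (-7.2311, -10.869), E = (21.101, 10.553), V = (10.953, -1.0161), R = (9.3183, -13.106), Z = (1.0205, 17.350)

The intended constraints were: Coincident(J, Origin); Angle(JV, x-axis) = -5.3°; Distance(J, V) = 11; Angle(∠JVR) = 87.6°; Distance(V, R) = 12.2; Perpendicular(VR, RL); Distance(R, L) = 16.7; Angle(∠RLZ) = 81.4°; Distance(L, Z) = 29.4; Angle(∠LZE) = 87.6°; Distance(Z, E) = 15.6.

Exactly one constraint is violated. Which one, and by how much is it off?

Distance(Z, E) = 15.6 — off by 5.60.

J = (0.00, 0.00) ✓; JV at -5.300° ✓; |JV| = 11.00 ✓; ∠JVR = 87.60° ✓; |VR| = 12.20 ✓; ∠(VR, RL) = 90.00° ✓; |RL| = 16.70 ✓; ∠RLZ = 81.40° ✓; |LZ| = 29.40 ✓; ∠LZE = 87.60° ✓; |ZE| = 21.20 ✗.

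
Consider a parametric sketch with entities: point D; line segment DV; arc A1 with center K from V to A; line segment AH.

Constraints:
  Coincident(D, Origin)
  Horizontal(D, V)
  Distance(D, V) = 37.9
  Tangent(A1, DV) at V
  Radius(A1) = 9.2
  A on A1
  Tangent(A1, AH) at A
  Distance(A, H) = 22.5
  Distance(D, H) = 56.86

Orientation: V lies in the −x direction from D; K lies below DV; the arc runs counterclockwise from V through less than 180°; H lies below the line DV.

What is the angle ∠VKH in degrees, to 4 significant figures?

157.4°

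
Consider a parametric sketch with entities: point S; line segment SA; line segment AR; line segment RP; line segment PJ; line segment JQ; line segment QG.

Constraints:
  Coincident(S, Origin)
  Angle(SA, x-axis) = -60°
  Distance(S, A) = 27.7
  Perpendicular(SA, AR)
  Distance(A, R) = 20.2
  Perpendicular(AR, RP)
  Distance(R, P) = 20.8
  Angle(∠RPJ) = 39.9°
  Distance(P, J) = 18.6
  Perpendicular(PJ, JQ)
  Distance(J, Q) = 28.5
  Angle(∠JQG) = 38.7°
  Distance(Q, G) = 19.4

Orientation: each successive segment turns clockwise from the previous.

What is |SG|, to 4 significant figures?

33.30

S is at the origin; SA runs at -60.0° with length 27.7, so A = (13.85, -23.99). SA is perpendicular to AR, so AR runs at -150.0°; with |AR| = 20.2, R = (-3.644, -34.09). The perpendicularity gives RP at right angles to AR, so RP runs at 120.0°; with |RP| = 20.8, P = (-14.04, -16.08). ∠RPJ = 39.9° gives PJ at -20.10° from the x-axis; with |PJ| = 18.6, J = (3.423, -22.47). PJ is perpendicular to JQ, so JQ runs at -110.1°; with |JQ| = 28.5, Q = (-6.371, -49.23). ∠JQG = 38.7° gives QG at 108.6° from the x-axis; with |QG| = 19.4, G = (-12.56, -30.85). Then |SG| = |G − S| = 33.30.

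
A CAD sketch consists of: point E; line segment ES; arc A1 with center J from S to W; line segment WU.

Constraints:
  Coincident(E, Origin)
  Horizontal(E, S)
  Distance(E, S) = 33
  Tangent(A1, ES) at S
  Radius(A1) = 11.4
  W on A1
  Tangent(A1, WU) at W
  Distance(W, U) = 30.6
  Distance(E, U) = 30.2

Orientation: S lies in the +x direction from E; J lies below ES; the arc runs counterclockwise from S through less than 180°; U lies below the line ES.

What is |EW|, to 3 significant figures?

24.2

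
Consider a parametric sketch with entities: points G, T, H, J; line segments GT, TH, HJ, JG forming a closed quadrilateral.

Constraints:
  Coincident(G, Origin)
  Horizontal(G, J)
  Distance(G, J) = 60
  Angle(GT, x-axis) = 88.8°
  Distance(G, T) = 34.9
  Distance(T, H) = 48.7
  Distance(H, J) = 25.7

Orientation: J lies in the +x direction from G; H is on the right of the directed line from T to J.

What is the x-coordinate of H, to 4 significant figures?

34.30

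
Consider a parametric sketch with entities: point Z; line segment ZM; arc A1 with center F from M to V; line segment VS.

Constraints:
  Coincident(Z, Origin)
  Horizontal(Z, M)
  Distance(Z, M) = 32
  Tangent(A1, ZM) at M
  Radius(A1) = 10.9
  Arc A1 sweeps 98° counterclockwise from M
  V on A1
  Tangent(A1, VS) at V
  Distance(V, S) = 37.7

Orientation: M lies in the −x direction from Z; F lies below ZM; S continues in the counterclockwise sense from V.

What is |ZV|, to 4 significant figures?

44.56

A1 meets ZM tangentially, so FM is at right angles to ZM, so F = M + (0, -10.9) = (-32.00, -10.90). On A1, M sits at bearing 90° from F; a 98° counterclockwise sweep puts V at bearing 188°, so V = F + 10.9·(cos 188°, sin 188°) = (-42.79, -12.42). Then |ZV| = |V − Z| = 44.56.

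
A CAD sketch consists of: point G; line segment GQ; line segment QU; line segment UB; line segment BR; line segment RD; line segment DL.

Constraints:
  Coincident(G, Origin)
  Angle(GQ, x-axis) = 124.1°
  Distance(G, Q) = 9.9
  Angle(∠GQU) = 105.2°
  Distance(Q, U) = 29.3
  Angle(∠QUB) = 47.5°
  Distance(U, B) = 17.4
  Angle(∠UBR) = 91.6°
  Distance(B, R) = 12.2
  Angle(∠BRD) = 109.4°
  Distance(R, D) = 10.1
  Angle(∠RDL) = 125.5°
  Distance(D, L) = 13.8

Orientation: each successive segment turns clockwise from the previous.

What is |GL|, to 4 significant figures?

33.00

G is at the origin; GQ runs at 124.1° with length 9.9, so Q = (-5.550, 8.198). ∠GQU = 105.2° gives QU at 49.30° from the x-axis; with |QU| = 29.3, U = (13.56, 30.41). ∠QUB = 47.5° gives UB at -83.20° from the x-axis; with |UB| = 17.4, B = (15.62, 13.13). ∠UBR = 91.6° gives BR at -171.6° from the x-axis; with |BR| = 12.2, R = (3.547, 11.35). ∠BRD = 109.4° gives RD at 117.8° from the x-axis; with |RD| = 10.1, D = (-1.163, 20.29). ∠RDL = 125.5° gives DL at 63.30° from the x-axis; with |DL| = 13.8, L = (5.037, 32.61). Then |GL| = |L − G| = 33.00.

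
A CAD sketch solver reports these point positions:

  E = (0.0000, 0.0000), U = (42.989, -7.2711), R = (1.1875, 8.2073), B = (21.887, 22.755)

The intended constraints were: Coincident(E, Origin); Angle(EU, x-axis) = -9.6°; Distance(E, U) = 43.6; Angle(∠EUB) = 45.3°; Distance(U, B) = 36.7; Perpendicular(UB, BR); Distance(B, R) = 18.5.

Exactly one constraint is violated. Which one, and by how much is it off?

Distance(B, R) = 18.5 — off by 6.80.

E = (0.00, 0.00) ✓; EU at -9.600° ✓; |EU| = 43.60 ✓; ∠EUB = 45.30° ✓; |UB| = 36.70 ✓; ∠(UB, BR) = 90.00° ✓; |BR| = 25.30 ✗.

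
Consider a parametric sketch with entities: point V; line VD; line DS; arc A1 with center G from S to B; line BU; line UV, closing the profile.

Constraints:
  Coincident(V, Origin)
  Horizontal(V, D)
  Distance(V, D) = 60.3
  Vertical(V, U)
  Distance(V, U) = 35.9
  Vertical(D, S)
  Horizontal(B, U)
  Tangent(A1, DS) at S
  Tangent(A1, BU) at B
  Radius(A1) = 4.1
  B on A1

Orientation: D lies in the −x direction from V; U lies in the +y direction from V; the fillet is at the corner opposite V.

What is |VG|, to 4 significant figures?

64.57

V and U share the same x with |VU| = 35.9 and U on the +y side, so U = (0.000, 35.90). The virtual corner opposite V is at (-60.30, 35.90). A1 meets DS tangentially, so GS is at right angles to DS and the tangent condition forces GB to be normal to BU, with radius 4.1, so the center G sits 4.1 in from both sides at G = (-56.20, 31.80). Then |VG| = |G − V| = 64.57.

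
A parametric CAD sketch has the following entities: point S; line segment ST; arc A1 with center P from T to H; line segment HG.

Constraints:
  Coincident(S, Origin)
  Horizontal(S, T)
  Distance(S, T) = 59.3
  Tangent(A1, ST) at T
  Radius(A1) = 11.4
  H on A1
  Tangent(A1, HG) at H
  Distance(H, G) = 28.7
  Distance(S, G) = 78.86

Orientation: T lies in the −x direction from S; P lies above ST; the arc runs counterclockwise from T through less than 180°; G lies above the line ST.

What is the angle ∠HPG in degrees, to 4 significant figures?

68.34°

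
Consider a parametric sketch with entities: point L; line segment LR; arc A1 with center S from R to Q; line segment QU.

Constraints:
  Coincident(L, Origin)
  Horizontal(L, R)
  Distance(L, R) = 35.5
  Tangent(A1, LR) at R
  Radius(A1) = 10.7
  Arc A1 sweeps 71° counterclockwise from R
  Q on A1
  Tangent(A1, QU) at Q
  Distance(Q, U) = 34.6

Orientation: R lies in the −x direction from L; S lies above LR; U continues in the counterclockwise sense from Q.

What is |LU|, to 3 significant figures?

42.4

L is at the origin; L and R share the same y with |LR| = 35.5 and R on the −x side, so R = (-35.5, 0.00). A1 meets LR tangentially, so SR is at right angles to LR, so S = R + (0, 10.7) = (-35.5, 10.7). On A1, R sits at bearing -90° from S; a 71° counterclockwise sweep puts Q at bearing -19°, so Q = S + 10.7·(cos -19°, sin -19°) = (-25.4, 7.22). Tangency of A1 to QU means the radius SQ is perpendicular to QU, so QU runs along (−sin -19°, cos -19°); with |QU| = 34.6, U = (-14.1, 39.9). Then |LU| = |U − L| = 42.4.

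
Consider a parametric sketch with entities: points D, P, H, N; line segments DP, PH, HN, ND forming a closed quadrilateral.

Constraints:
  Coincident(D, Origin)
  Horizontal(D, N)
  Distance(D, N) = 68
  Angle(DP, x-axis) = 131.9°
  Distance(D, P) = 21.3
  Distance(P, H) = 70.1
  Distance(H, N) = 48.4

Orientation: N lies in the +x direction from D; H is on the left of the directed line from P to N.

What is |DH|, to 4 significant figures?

66.84

Checks: D.y = 0.00, N.y = 0.00 ✓; |PH| = 70.10 ✓; |HN| = 48.40 ✓.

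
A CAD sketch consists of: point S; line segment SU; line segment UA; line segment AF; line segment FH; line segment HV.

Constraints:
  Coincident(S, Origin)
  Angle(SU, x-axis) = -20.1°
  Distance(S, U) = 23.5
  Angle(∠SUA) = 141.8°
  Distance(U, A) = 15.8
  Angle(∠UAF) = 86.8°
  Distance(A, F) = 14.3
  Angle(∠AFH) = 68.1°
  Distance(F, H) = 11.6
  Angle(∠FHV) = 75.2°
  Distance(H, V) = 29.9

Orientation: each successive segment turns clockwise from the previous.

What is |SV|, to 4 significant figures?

50.66

S is at the origin; SU runs at -20.1° with length 23.5, so U = (22.07, -8.076). ∠SUA = 141.8° gives UA at -58.30° from the x-axis; with |UA| = 15.8, A = (30.37, -21.52). ∠UAF = 86.8° gives AF at -151.5° from the x-axis; with |AF| = 14.3, F = (17.80, -28.34). ∠AFH = 68.1° gives FH at 96.60° from the x-axis; with |FH| = 11.6, H = (16.47, -16.82). ∠FHV = 75.2° gives HV at -8.200° from the x-axis; with |HV| = 29.9, V = (46.07, -21.08). Then |SV| = |V − S| = 50.66.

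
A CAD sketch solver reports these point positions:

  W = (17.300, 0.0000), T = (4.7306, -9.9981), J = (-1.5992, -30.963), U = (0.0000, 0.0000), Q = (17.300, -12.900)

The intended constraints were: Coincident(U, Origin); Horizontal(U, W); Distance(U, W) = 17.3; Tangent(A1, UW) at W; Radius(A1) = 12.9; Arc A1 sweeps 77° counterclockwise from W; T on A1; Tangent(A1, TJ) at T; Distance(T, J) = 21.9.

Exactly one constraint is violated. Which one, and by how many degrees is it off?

Tangent(A1, TJ) at T — off by 3.80°.

U = (0.00, 0.00) ✓; U.y = 0.00, W.y = 0.00 ✓; |UW| = 17.30 ✓; ∠(QW, WU) = 90.00° ✓; |QW| = 12.90 ✓; bearing(Q→T) − bearing(Q→W) = 77.00° ✓; |QT| = 12.90 ✓; ∠(QT, TJ) = 93.80° ✗; |TJ| = 21.90 ✓.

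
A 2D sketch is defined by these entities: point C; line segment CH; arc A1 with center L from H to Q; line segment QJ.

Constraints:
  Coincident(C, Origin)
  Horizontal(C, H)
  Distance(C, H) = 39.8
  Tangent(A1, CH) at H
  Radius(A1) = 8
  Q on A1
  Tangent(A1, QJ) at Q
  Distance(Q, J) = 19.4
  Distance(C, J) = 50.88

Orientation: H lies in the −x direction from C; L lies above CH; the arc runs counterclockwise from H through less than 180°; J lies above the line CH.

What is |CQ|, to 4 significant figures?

34.80

Checks: |LQ| = 8.000 ✓; ∠(LQ, QJ) = 90.00° ✓; |QJ| = 19.40 ✓; |CJ| = 50.88 ✓.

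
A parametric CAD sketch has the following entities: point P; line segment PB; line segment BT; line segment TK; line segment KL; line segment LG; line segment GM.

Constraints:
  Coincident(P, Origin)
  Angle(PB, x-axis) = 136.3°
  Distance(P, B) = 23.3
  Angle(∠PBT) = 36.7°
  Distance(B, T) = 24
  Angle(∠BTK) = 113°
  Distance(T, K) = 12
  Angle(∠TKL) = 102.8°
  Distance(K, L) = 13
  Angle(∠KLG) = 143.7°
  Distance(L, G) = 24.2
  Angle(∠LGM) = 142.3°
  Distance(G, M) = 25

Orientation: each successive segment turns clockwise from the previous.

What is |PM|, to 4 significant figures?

45.71

∠KLG = 143.7° gives LG at 172.5° from the x-axis; with |LG| = 24.2, G = (-25.10, -1.467). ∠LGM = 142.3° gives GM at 134.8° from the x-axis; with |GM| = 25.0, M = (-42.72, 16.27). Then |PM| = |M − P| = 45.71.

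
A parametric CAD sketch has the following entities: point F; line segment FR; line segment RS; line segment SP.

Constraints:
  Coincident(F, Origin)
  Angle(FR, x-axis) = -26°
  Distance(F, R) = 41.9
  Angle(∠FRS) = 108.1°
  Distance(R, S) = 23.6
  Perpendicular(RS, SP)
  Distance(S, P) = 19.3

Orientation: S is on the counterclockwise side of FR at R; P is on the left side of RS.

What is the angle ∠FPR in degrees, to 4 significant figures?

68.55°

F is at the origin; FR runs at -26.0° with length 41.9, so R = 41.9·(cos -26.0°, sin -26.0°) = (37.66, -18.37). ∠FRS = 108.1°, so RS runs at -26.0° + (180° − 108.1°) = 45.90° from the x-axis; with |RS| = 23.6, S = R + 23.6·(cos 45.90°, sin 45.90°) = (54.08, -1.420). RS ⟂ SP; with |SP| = 19.3 on the left of RS, P = S + 19.3·(-0.7181, 0.6959) = (40.22, 12.01). Then cos ∠FPR = PF·PR / (|PF||PR|), giving 68.55°.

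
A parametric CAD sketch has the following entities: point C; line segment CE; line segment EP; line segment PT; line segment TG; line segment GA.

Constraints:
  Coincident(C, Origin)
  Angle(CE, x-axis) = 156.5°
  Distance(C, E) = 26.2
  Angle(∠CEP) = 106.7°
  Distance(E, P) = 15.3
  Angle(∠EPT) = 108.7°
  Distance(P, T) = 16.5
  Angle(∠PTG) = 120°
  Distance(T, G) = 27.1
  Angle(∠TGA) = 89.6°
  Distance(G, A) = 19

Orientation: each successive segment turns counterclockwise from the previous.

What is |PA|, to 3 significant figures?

35.5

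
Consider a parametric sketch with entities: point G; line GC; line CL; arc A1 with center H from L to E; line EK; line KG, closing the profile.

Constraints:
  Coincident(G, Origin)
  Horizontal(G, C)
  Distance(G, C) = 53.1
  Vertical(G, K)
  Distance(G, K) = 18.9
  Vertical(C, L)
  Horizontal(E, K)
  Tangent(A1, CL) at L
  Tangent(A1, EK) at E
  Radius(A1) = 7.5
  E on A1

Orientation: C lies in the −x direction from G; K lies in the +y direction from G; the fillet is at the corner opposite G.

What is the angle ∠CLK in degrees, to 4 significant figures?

98.04°

G is at the origin; GC is horizontal with |GC| = 53.1 and C on the −x side, so C = (-53.10, 0.000). G and K share the same x with |GK| = 18.9 and K on the +y side, so K = (0.000, 18.90). The virtual corner opposite G is at (-53.10, 18.90). The tangent condition forces HL to be normal to CL and A1 meets EK tangentially, so HE is at right angles to EK, with radius 7.5, so the center H sits 7.5 in from both sides at H = (-45.60, 11.40). That places the tangent points at L = (-53.10, 11.40) on CL and E = (-45.60, 18.90) on EK. Then cos ∠CLK = LC·LK / (|LC||LK|), giving 98.04°.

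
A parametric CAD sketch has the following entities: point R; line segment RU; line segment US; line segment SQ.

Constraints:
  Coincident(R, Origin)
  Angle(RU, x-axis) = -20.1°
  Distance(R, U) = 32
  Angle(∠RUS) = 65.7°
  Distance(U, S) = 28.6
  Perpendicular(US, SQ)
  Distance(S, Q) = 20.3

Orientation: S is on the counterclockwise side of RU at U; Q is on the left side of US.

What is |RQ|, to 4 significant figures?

17.80

R is at the origin; RU runs at -20.1° with length 32.0, so U = 32.0·(cos -20.1°, sin -20.1°) = (30.05, -11.00). ∠RUS = 65.7°, so US runs at -20.1° + (180° − 65.7°) = 94.20° from the x-axis; with |US| = 28.6, S = U + 28.6·(cos 94.20°, sin 94.20°) = (27.96, 17.53). The perpendicularity gives SQ at right angles to US; with |SQ| = 20.3 on the left of US, Q = S + 20.3·(-0.9973, -0.07324) = (7.711, 16.04). Then |RQ| = |Q − R| = 17.80.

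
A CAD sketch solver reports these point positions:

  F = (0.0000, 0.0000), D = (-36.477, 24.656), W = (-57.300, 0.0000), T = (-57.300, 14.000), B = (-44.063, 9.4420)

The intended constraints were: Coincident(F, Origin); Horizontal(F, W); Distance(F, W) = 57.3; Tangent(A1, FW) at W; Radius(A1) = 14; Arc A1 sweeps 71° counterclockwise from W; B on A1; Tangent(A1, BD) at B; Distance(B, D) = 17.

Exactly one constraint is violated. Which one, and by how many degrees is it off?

Tangent(A1, BD) at B — off by 7.50°.

F = (0.00, 0.00) ✓; F.y = 0.00, W.y = 0.00 ✓; |FW| = 57.30 ✓; ∠(TW, WF) = 90.00° ✓; |TW| = 14.00 ✓; bearing(T→B) − bearing(T→W) = 71.00° ✓; |TB| = 14.00 ✓; ∠(TB, BD) = 97.50° ✗; |BD| = 17.00 ✓.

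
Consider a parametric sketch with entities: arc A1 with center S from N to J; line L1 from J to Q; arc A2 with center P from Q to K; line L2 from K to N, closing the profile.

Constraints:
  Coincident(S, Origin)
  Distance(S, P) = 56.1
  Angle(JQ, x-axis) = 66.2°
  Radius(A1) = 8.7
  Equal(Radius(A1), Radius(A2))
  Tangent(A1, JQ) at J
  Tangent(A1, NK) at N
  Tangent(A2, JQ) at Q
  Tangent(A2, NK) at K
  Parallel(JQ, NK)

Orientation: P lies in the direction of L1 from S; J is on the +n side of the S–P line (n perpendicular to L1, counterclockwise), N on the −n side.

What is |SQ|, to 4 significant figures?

56.77

The slot axis is L1's direction at 66.2°, so u = (cos 66.2°, sin 66.2°) = (0.4035, 0.9150) and n = (−sin 66.2°, cos 66.2°) = (-0.9150, 0.4035). S is at the origin and P lies 56.1 along u from S, so P = 56.1·u = (22.64, 51.33). Tangency of A1 to both parallel lines with radius 8.7 puts J and N at S ± 8.7·n: J = (-7.960, 3.511), N = (7.960, -3.511). Equal radii place Q and K the same way about P: Q = P + 8.7·n = (14.68, 54.84), K = P − 8.7·n = (30.60, 47.82). Then |SQ| = |Q − S| = 56.77.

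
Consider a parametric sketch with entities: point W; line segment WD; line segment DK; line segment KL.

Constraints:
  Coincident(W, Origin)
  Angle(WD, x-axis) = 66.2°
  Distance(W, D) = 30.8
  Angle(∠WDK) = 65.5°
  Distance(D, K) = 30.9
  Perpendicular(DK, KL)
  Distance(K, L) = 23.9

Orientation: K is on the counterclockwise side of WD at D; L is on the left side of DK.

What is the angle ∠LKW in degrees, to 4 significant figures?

32.89°

∠WDK = 65.5°, so DK runs at 66.2° + (180° − 65.5°) = 180.7° from the x-axis; with |DK| = 30.9, K = D + 30.9·(cos 180.7°, sin 180.7°) = (-18.47, 27.80). The perpendicularity gives KL at right angles to DK; with |KL| = 23.9 on the left of DK, L = K + 23.9·(0.01222, -0.9999) = (-18.18, 3.905). Then cos ∠LKW = KL·KW / (|KL||KW|), giving 32.89°.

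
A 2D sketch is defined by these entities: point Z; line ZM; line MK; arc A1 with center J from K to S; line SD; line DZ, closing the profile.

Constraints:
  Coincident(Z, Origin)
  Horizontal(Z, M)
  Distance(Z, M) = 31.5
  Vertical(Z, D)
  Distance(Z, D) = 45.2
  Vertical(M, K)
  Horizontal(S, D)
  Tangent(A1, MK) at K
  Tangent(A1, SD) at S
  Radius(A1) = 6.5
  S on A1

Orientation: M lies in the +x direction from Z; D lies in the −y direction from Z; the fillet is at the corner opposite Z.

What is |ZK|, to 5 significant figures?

49.899

Z is at the origin; ZM is horizontal with |ZM| = 31.5 and M on the +x side, so M = (31.500, 0.0000). Z and D share the same x with |ZD| = 45.2 and D on the −y side, so D = (0.0000, -45.200). The virtual corner opposite Z is at (31.500, -45.200). The tangent condition forces JK to be normal to MK and the tangent condition forces JS to be normal to SD, with radius 6.5, so the center J sits 6.5 in from both sides at J = (25.000, -38.700). That places the tangent points at K = (31.500, -38.700) on MK and S = (25.000, -45.200) on SD. Then |ZK| = |K − Z| = 49.899.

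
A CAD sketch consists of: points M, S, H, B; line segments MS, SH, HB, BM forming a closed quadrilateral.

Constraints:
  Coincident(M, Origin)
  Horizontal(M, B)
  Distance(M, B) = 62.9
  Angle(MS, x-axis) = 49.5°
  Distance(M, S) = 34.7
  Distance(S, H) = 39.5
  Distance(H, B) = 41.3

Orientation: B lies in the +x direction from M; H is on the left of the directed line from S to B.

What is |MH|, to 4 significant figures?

72.07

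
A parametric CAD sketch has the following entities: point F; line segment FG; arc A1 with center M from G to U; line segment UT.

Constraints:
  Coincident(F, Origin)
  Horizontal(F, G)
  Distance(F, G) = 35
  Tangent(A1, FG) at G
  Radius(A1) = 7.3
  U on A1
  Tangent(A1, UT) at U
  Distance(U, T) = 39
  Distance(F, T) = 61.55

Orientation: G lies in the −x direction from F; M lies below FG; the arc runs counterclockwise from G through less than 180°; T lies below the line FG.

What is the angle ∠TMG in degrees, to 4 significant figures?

172.5°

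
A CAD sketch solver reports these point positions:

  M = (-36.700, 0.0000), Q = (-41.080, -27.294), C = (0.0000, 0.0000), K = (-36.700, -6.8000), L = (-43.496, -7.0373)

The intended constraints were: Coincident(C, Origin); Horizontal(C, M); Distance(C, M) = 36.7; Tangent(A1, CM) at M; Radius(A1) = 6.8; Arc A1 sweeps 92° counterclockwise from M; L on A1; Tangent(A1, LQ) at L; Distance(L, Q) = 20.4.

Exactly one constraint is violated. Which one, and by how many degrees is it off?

Tangent(A1, LQ) at L — off by 4.80°.

C = (0.00, 0.00) ✓; C.y = 0.00, M.y = 0.00 ✓; |CM| = 36.70 ✓; ∠(KM, MC) = 90.00° ✓; |KM| = 6.800 ✓; bearing(K→L) − bearing(K→M) = 92.00° ✓; |KL| = 6.800 ✓; ∠(KL, LQ) = 85.20° ✗; |LQ| = 20.40 ✓.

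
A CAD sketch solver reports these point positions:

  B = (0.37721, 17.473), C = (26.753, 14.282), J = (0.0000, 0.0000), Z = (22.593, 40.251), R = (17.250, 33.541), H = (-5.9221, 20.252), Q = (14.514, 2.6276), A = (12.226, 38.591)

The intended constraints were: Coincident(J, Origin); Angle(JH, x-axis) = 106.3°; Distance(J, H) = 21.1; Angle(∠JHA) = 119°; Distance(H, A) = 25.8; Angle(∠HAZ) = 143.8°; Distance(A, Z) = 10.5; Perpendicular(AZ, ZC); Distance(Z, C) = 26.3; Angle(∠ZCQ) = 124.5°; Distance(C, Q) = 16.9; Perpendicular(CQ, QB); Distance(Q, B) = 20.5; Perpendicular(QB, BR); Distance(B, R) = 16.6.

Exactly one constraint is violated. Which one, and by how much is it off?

Distance(B, R) = 16.6 — off by 6.70.

J = (0.00, 0.00) ✓; JH at 106.3° ✓; |JH| = 21.10 ✓; ∠JHA = 119.0° ✓; |HA| = 25.80 ✓; ∠HAZ = 143.8° ✓; |AZ| = 10.50 ✓; ∠(AZ, ZC) = 90.00° ✓; |ZC| = 26.30 ✓; ∠ZCQ = 124.5° ✓; |CQ| = 16.90 ✓; ∠(CQ, QB) = 90.00° ✓; |QB| = 20.50 ✓; ∠(QB, BR) = 90.00° ✓; |BR| = 23.30 ✗.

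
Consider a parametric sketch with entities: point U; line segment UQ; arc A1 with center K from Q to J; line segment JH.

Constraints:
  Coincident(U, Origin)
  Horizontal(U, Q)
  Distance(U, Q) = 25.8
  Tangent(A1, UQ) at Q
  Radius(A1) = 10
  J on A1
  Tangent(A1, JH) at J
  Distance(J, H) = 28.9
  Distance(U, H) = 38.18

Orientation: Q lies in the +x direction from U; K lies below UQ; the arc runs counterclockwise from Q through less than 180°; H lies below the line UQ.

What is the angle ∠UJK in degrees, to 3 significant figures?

163°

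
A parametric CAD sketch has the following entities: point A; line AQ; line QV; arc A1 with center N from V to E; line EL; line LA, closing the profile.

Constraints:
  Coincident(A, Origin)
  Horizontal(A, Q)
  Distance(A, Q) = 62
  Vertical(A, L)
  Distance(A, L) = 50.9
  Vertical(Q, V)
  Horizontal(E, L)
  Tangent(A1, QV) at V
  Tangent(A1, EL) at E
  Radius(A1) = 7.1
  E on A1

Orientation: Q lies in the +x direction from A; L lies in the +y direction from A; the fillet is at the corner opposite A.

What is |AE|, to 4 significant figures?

74.87

A is at the origin; AQ is horizontal with |AQ| = 62.0 and Q on the +x side, so Q = (62.00, 0.000). AL is vertical with |AL| = 50.9 and L on the +y side, so L = (0.000, 50.90). The virtual corner opposite A is at (62.00, 50.90). Tangency of A1 to QV means the radius NV is perpendicular to QV and A1 meets EL tangentially, so NE is at right angles to EL, with radius 7.1, so the center N sits 7.1 in from both sides at N = (54.90, 43.80). That places the tangent points at V = (62.00, 43.80) on QV and E = (54.90, 50.90) on EL. Then |AE| = |E − A| = 74.87.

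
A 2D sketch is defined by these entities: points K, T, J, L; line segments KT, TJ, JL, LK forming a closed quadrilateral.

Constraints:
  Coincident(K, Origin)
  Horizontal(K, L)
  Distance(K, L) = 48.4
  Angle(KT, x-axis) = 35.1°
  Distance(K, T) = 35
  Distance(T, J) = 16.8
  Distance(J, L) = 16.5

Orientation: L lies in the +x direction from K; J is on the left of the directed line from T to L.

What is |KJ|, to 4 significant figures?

47.76

K is at the origin; K and L share the same y with |KL| = 48.4 and L in +x, so L = (48.4, 0). KT runs at 35.1° with |KT| = 35.0, so T = (28.64, 20.13). J is determined by |TJ| = 16.8 and |JL| = 16.5 together: it lies at the intersection of circle(T, 16.8) and circle(L, 16.5). With |TL| = 28.21, the foot of the radical line on TL is 14.28 from T and the perpendicular offset is √(16.8² − 14.28²) = 8.849. Taking the left-of-TL solution: J = (44.95, 16.14).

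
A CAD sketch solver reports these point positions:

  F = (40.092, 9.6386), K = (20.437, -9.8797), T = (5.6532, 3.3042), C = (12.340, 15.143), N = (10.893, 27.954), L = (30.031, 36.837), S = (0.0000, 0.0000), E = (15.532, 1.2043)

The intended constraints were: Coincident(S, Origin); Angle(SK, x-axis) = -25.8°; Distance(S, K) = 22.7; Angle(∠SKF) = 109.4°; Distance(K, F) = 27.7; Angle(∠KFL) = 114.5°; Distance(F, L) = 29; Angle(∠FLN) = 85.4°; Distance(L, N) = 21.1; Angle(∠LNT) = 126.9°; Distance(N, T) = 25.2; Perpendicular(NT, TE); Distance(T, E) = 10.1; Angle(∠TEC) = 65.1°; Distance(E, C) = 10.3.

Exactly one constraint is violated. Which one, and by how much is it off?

Distance(E, C) = 10.3 — off by 4.00.

S = (0.00, 0.00) ✓; SK at -25.80° ✓; |SK| = 22.70 ✓; ∠SKF = 109.4° ✓; |KF| = 27.70 ✓; ∠KFL = 114.5° ✓; |FL| = 29.00 ✓; ∠FLN = 85.40° ✓; |LN| = 21.10 ✓; ∠LNT = 126.9° ✓; |NT| = 25.20 ✓; ∠(NT, TE) = 90.00° ✓; |TE| = 10.10 ✓; ∠TEC = 65.10° ✓; |EC| = 14.30 ✗.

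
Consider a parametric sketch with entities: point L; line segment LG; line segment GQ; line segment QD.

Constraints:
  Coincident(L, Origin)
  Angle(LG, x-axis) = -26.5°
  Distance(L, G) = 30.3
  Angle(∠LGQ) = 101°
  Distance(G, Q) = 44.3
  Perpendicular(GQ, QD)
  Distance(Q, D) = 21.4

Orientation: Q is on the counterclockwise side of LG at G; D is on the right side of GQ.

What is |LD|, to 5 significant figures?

71.581

L is at the origin; LG runs at -26.5° with length 30.3, so G = 30.3·(cos -26.5°, sin -26.5°) = (27.117, -13.520). ∠LGQ = 101.0°, so GQ runs at -26.5° + (180° − 101.0°) = 52.500° from the x-axis; with |GQ| = 44.3, Q = G + 44.3·(cos 52.500°, sin 52.500°) = (54.085, 21.626). GQ is perpendicular to QD; with |QD| = 21.4 on the right of GQ, D = Q + 21.4·(0.79335, -0.60876) = (71.062, 8.5983). Then |LD| = |D − L| = 71.581.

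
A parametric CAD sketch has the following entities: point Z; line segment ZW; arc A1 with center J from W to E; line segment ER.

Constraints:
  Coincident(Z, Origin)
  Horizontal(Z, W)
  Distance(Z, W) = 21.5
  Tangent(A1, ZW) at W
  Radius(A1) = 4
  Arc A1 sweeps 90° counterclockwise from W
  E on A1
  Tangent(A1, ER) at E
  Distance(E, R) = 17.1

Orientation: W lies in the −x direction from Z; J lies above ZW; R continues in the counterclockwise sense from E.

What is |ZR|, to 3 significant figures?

27.4

Z is at the origin; Z and W share the same y with |ZW| = 21.5 and W on the −x side, so W = (-21.5, 0.00). The tangent condition forces JW to be normal to ZW, so J = W + (0, 4) = (-21.5, 4.00). On A1, W sits at bearing -90° from J; a 90° counterclockwise sweep puts E at bearing 0°, so E = J + 4.0·(cos 0°, sin 0°) = (-17.5, 4.00). A1 meets ER tangentially, so JE is at right angles to ER, so ER runs along (−sin 0°, cos 0°); with |ER| = 17.1, R = (-17.5, 21.1). Then |ZR| = |R − Z| = 27.4.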